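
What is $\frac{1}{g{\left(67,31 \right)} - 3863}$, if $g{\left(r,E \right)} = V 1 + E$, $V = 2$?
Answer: $- \frac{1}{3830} \approx -0.0002611$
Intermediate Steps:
$g{\left(r,E \right)} = 2 + E$ ($g{\left(r,E \right)} = 2 \cdot 1 + E = 2 + E$)
$\frac{1}{g{\left(67,31 \right)} - 3863} = \frac{1}{\left(2 + 31\right) - 3863} = \frac{1}{33 - 3863} = \frac{1}{-3830} = - \frac{1}{3830}$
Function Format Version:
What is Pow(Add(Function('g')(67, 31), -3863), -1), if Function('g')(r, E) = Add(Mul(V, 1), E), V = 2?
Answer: Rational(-1, 3830) ≈ -0.00026110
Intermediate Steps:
Function('g')(r, E) = Add(2, E) (Function('g')(r, E) = Add(Mul(2, 1), E) = Add(2, E))
Pow(Add(Function('g')(67, 31), -3863), -1) = Pow(Add(Add(2, 31), -3863), -1) = Pow(Add(33, -3863), -1) = Pow(-3830, -1) = Rational(-1, 3830)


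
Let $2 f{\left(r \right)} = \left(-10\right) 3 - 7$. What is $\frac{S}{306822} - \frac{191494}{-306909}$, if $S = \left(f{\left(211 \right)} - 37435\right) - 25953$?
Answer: $\frac{26196364373}{62777622132} \approx 0.41729$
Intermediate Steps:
$f{\left(r \right)} = - \frac{37}{2}$ ($f{\left(r \right)} = \frac{\left(-10\right) 3 - 7}{2} = \frac{-30 - 7}{2} = \frac{1}{2} \left(-37\right) = - \frac{37}{2}$)
$S = - \frac{126813}{2}$ ($S = \left(- \frac{37}{2} - 37435\right) - 25953 = - \frac{74907}{2} - 25953 = - \frac{126813}{2} \approx -63407.0$)
$\frac{S}{306822} - \frac{191494}{-306909} = - \frac{126813}{2 \cdot 306822} - \frac{191494}{-306909} = \left(- \frac{126813}{2}\right) \frac{1}{306822} - - \frac{191494}{306909} = - \frac{42271}{204548} + \frac{191494}{306909} = \frac{26196364373}{62777622132}$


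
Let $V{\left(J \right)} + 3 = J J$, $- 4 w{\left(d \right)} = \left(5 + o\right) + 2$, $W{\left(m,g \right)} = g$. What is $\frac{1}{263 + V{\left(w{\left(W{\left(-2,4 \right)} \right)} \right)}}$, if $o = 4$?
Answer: $\frac{16}{4281} \approx 0.0037374$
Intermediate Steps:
$w{\left(d \right)} = - \frac{11}{4}$ ($w{\left(d \right)} = - \frac{\left(5 + 4\right) + 2}{4} = - \frac{9 + 2}{4} = \left(- \frac{1}{4}\right) 11 = - \frac{11}{4}$)
$V{\left(J \right)} = -3 + J^{2}$ ($V{\left(J \right)} = -3 + J J = -3 + J^{2}$)
$\frac{1}{263 + V{\left(w{\left(W{\left(-2,4 \right)} \right)} \right)}} = \frac{1}{263 - \left(3 - \left(- \frac{11}{4}\right)^{2}\right)} = \frac{1}{263 + \left(-3 + \frac{121}{16}\right)} = \frac{1}{263 + \frac{73}{16}} = \frac{1}{\frac{4281}{16}} = \frac{16}{4281}$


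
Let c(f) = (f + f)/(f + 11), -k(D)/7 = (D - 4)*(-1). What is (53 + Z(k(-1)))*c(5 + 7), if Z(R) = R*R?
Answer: 30672/23 ≈ 1333.6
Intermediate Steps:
k(D) = -28 + 7*D (k(D) = -7*(D - 4)*(-1) = -7*(-4 + D)*(-1) = -7*(4 - D) = -28 + 7*D)
c(f) = 2*f/(11 + f) (c(f) = (2*f)/(11 + f) = 2*f/(11 + f))
Z(R) = R**2
(53 + Z(k(-1)))*c(5 + 7) = (53 + (-28 + 7*(-1))**2)*(2*(5 + 7)/(11 + (5 + 7))) = (53 + (-28 - 7)**2)*(2*12/(11 + 12)) = (53 + (-35)**2)*(2*12/23) = (53 + 1225)*(2*12*(1/23)) = 1278*(24/23) = 30672/23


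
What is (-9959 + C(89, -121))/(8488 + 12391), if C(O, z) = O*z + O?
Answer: -20639/20879 ≈ -0.98851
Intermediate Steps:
C(O, z) = O + O*z
(-9959 + C(89, -121))/(8488 + 12391) = (-9959 + 89*(1 - 121))/(8488 + 12391) = (-9959 + 89*(-120))/20879 = (-9959 - 10680)*(1/20879) = -20639*1/20879 = -20639/20879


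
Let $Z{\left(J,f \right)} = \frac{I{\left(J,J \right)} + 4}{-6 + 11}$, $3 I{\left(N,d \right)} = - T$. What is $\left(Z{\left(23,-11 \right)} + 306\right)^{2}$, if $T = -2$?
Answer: $\frac{21196816}{225} \approx 94208.0$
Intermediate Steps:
$I{\left(N,d \right)} = \frac{2}{3}$ ($I{\left(N,d \right)} = \frac{\left(-1\right) \left(-2\right)}{3} = \frac{1}{3} \cdot 2 = \frac{2}{3}$)
$Z{\left(J,f \right)} = \frac{14}{15}$ ($Z{\left(J,f \right)} = \frac{\frac{2}{3} + 4}{-6 + 11} = \frac{14}{3 \cdot 5} = \frac{14}{3} \cdot \frac{1}{5} = \frac{14}{15}$)
$\left(Z{\left(23,-11 \right)} + 306\right)^{2} = \left(\frac{14}{15} + 306\right)^{2} = \left(\frac{4604}{15}\right)^{2} = \frac{21196816}{225}$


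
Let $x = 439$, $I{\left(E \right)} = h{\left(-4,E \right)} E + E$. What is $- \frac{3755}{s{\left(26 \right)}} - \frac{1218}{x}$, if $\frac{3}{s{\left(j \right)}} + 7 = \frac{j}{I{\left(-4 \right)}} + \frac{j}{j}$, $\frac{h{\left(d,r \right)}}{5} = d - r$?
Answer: $\frac{41203817}{2634} \approx 15643.0$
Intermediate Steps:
$h{\left(d,r \right)} = - 5 r + 5 d$ ($h{\left(d,r \right)} = 5 \left(d - r\right) = - 5 r + 5 d$)
$I{\left(E \right)} = E + E \left(-20 - 5 E\right)$ ($I{\left(E \right)} = \left(- 5 E + 5 \left(-4\right)\right) E + E = \left(- 5 E - 20\right) E + E = \left(-20 - 5 E\right) E + E = E \left(-20 - 5 E\right) + E = E + E \left(-20 - 5 E\right)$)
$s{\left(j \right)} = \frac{3}{-6 - \frac{j}{4}}$ ($s{\left(j \right)} = \frac{3}{-7 + \left(\frac{j}{\left(-1\right) \left(-4\right) \left(19 + 5 \left(-4\right)\right)} + \frac{j}{j}\right)} = \frac{3}{-7 + \left(\frac{j}{\left(-1\right) \left(-4\right) \left(19 - 20\right)} + 1\right)} = \frac{3}{-7 + \left(\frac{j}{\left(-1\right) \left(-4\right) \left(-1\right)} + 1\right)} = \frac{3}{-7 + \left(\frac{j}{-4} + 1\right)} = \frac{3}{-7 + \left(j \left(- \frac{1}{4}\right) + 1\right)} = \frac{3}{-7 - \left(-1 + \frac{j}{4}\right)} = \frac{3}{-6 - \frac{j}{4}}$)
$- \frac{3755}{s{\left(26 \right)}} - \frac{1218}{x} = - \frac{3755}{\left(-12\right) \frac{1}{24 + 26}} - \frac{1218}{439} = - \frac{3755}{\left(-12\right) \frac{1}{50}} - \frac{1218}{439} = - \frac{3755}{- \frac{6}{25}} - \frac{1218}{439} = \left(-3755\right) \left(- \frac{25}{6}\right) - \frac{1218}{439} = \frac{93875}{6} - \frac{1218}{439} = \frac{41203817}{2634}$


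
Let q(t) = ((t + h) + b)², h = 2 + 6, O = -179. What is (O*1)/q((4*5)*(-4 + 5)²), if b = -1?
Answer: -179/729 ≈ -0.24554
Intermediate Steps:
h = 8
q(t) = (7 + t)² (q(t) = ((t + 8) - 1)² = ((8 + t) - 1)² = (7 + t)²)
(O*1)/q((4*5)*(-4 + 5)²) = (-179*1)/((7 + (4*5)*(-4 + 5)²)²) = -179/(7 + 20*1²)² = -179/(7 + 20*1)² = -179/(7 + 20)² = -179/(27²) = -179/729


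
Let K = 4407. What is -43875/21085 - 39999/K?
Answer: -69115736/6194773 ≈ -11.157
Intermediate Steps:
-43875/21085 - 39999/K = -43875/21085 - 39999/4407 = -43875*1/21085 - 39999*1/4407 = -8775/4217 - 13333/1469 = -69115736/6194773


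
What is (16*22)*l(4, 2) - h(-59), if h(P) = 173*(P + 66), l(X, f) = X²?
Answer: 4421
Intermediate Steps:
h(P) = 11418 + 173*P (h(P) = 173*(66 + P) = 11418 + 173*P)
(16*22)*l(4, 2) - h(-59) = (16*22)*4² - (11418 + 173*(-59)) = 352*16 - (11418 - 10207) = 5632 - 1*1211 = 5632 - 1211 = 4421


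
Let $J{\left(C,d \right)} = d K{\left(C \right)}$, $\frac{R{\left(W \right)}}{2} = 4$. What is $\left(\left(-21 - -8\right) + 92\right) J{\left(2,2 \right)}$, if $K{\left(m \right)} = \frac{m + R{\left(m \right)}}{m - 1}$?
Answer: $1580$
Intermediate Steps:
$R{\left(W \right)} = 8$ ($R{\left(W \right)} = 2 \cdot 4 = 8$)
$K{\left(m \right)} = \frac{8 + m}{-1 + m}$ ($K{\left(m \right)} = \frac{m + 8}{m - 1} = \frac{8 + m}{-1 + m}$)
$J{\left(C,d \right)} = \frac{d \left(8 + C\right)}{-1 + C}$ ($J{\left(C,d \right)} = d \frac{8 + C}{-1 + C} = \frac{d \left(8 + C\right)}{-1 + C}$)
$\left(\left(-21 - -8\right) + 92\right) J{\left(2,2 \right)} = \left(\left(-21 - -8\right) + 92\right) \frac{2 \left(8 + 2\right)}{-1 + 2} = \left(\left(-21 + 8\right) + 92\right) 2 \cdot 1^{-1} \cdot 10 = \left(-13 + 92\right) 2 \cdot 1 \cdot 10 = 79 \cdot 20 = 1580$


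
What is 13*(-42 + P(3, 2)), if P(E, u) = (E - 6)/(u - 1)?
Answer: -585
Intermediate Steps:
P(E, u) = (-6 + E)/(-1 + u)
13*(-42 + P(3, 2)) = 13*(-42 + (-6 + 3)/(-1 + 2)) = 13*(-42 - 3/1) = 13*(-42 + 1*(-3)) = 13*(-42 - 3) = 13*(-45) = -585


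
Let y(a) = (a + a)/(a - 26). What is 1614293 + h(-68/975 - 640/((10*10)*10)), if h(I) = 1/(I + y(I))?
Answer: 13456462551301/8335832 ≈ 1.6143e+6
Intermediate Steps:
y(a) = 2*a/(-26 + a) (y(a) = (2*a)/(-26 + a) = 2*a/(-26 + a))
h(I) = 1/(I + 2*I/(-26 + I))
1614293 + h(-68/975 - 640/((10*10)*10)) = 1614293 + (-26 + (-68/975 - 640/((10*10)*10)))/((-68/975 - 640/((10*10)*10))*(-24 + (-68/975 - 640/((10*10)*10)))) = 1614293 + (-26 + (-68*1/975 - 640/(100*10)))/((-68*1/975 - 640/(100*10))*(-24 + (-68*1/975 - 640/(100*10)))) = 1614293 + (-26 + (-68/975 - 640/1000))/((-68/975 - 640/1000)*(-24 + (-68/975 - 640/1000))) = 1614293 + (-26 + (-68/975 - 640*1/1000))/((-68/975 - 640*1/1000)*(-24 + (-68/975 - 640*1/1000))) = 1614293 + (-26 + (-68/975 - 16/25))/((-68/975 - 16/25)*(-24 + (-68/975 - 16/25))) = 1614293 + (-26 - 692/975)/((-692/975)*(-24 - 692/975)) = 1614293 - 975/692*(-26042/975)/(-24092/975) = 1614293 - 975/692*(-975/24092)*(-26042/975) = 1614293 - 12695475/8335832 = 13456462551301/8335832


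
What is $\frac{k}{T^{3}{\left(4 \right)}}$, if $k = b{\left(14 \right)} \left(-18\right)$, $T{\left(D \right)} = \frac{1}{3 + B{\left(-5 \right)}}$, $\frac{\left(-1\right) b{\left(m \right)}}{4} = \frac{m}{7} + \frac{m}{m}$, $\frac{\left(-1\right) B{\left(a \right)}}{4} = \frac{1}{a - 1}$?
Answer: $10648$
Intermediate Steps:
$B{\left(a \right)} = - \frac{4}{-1 + a}$ ($B{\left(a \right)} = - \frac{4}{a - 1} = - \frac{4}{-1 + a}$)
$b{\left(m \right)} = -4 - \frac{4 m}{7}$ ($b{\left(m \right)} = - 4 \left(\frac{m}{7} + \frac{m}{m}\right) = - 4 \left(m \frac{1}{7} + 1\right) = - 4 \left(\frac{m}{7} + 1\right) = - 4 \left(1 + \frac{m}{7}\right) = -4 - \frac{4 m}{7}$)
$T{\left(D \right)} = \frac{3}{11}$ ($T{\left(D \right)} = \frac{1}{3 - \frac{4}{-1 - 5}} = \frac{1}{3 - \frac{4}{-6}} = \frac{1}{3 - - \frac{2}{3}} = \frac{1}{3 + \frac{2}{3}} = \frac{1}{\frac{11}{3}} = \frac{3}{11}$)
$k = 216$ ($k = \left(-4 - 8\right) \left(-18\right) = \left(-12\right) \left(-18\right) = 216$)
$\frac{k}{T^{3}{\left(4 \right)}} = \frac{216}{\left(\frac{3}{11}\right)^{3}} = \frac{216}{\frac{27}{1331}} = 216 \cdot \frac{1331}{27} = 10648$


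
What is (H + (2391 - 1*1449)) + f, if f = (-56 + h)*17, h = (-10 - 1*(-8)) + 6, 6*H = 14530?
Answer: 7439/3 ≈ 2479.7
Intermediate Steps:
H = 7265/3 (H = (⅙)*14530 = 7265/3 ≈ 2421.7)
h = 4 (h = (-10 + 8) + 6 = -2 + 6 = 4)
f = -884 (f = (-56 + 4)*17 = -52*17 = -884)
(H + (2391 - 1*1449)) + f = (7265/3 + (2391 - 1*1449)) - 884 = (7265/3 + (2391 - 1449)) - 884 = (7265/3 + 942) - 884 = 10091/3 - 884 = 7439/3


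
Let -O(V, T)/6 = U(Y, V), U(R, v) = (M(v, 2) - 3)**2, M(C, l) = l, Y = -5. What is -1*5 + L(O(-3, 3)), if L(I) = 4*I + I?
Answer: -35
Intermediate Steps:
U(R, v) = 1 (U(R, v) = (2 - 3)**2 = (-1)**2 = 1)
O(V, T) = -6 (O(V, T) = -6*1 = -6)
L(I) = 5*I
-1*5 + L(O(-3, 3)) = -1*5 + 5*(-6) = -5 - 30 = -35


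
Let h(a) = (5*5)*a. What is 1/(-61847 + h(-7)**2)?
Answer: -1/31222 ≈ -3.2029e-5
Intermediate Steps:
h(a) = 25*a
1/(-61847 + h(-7)**2) = 1/(-61847 + (25*(-7))**2) = 1/(-61847 + (-175)**2) = 1/(-61847 + 30625) = 1/(-31222) = -1/31222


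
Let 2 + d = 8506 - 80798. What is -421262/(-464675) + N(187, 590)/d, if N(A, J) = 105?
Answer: 10135308051/11197738150 ≈ 0.90512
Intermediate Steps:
d = -72294 (d = -2 + (8506 - 80798) = -2 - 72292 = -72294)
-421262/(-464675) + N(187, 590)/d = -421262/(-464675) + 105/(-72294) = -421262*(-1/464675) + 105*(-1/72294) = 421262/464675 - 35/24098 = 10135308051/11197738150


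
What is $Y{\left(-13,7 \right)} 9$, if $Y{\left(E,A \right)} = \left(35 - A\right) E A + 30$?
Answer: $-22662$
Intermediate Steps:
$Y{\left(E,A \right)} = 30 + A E \left(35 - A\right)$ ($Y{\left(E,A \right)} = E \left(35 - A\right) A + 30 = A E \left(35 - A\right) + 30 = 30 + A E \left(35 - A\right)$)
$Y{\left(-13,7 \right)} 9 = \left(30 - - 13 \cdot 7^{2} + 35 \cdot 7 \left(-13\right)\right) 9 = \left(30 - \left(-13\right) 49 - 3185\right) 9 = \left(30 + 637 - 3185\right) 9 = \left(-2518\right) 9 = -22662$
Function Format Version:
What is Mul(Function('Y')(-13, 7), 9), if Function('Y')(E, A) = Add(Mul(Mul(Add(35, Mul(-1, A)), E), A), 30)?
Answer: -22662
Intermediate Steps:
Function('Y')(E, A) = Add(30, Mul(A, E, Add(35, Mul(-1, A)))) (Function('Y')(E, A) = Add(Mul(Mul(E, Add(35, Mul(-1, A))), A), 30) = Add(Mul(A, E, Add(35, Mul(-1, A))), 30) = Add(30, Mul(A, E, Add(35, Mul(-1, A)))))
Mul(Function('Y')(-13, 7), 9) = Mul(Add(30, Mul(-1, -13, Pow(7, 2)), Mul(35, 7, -13)), 9) = Mul(Add(30, Mul(-1, -13, 49), -3185), 9) = Mul(Add(30, 637, -3185), 9) = Mul(-2518, 9) = -22662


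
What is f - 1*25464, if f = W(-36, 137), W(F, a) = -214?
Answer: -25678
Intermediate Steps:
f = -214
f - 1*25464 = -214 - 1*25464 = -214 - 25464 = -25678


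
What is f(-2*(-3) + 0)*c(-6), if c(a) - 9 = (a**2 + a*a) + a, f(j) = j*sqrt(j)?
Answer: 450*sqrt(6) ≈ 1102.3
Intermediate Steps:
f(j) = j**(3/2)
c(a) = 9 + a + 2*a**2 (c(a) = 9 + ((a**2 + a*a) + a) = 9 + ((a**2 + a**2) + a) = 9 + (2*a**2 + a) = 9 + (a + 2*a**2) = 9 + a + 2*a**2)
f(-2*(-3) + 0)*c(-6) = (-2*(-3) + 0)**(3/2)*(9 - 6 + 2*(-6)**2) = (6 + 0)**(3/2)*(9 - 6 + 2*36) = 6**(3/2)*(9 - 6 + 72) = (6*sqrt(6))*75 = 450*sqrt(6)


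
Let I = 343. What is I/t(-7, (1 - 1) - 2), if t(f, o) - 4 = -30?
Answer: -343/26 ≈ -13.192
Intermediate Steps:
t(f, o) = -26 (t(f, o) = 4 - 30 = -26)
I/t(-7, (1 - 1) - 2) = 343/(-26) = 343*(-1/26) = -343/26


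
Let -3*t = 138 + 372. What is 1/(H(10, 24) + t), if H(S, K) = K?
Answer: -1/146 ≈ -0.0068493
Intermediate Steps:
t = -170 (t = -(138 + 372)/3 = -1/3*510 = -170)
1/(H(10, 24) + t) = 1/(24 - 170) = 1/(-146) = -1/146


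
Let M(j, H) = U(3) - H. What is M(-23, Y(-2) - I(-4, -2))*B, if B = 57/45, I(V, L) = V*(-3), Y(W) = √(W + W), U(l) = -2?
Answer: 38/3 - 38*I/15 ≈ 12.667 - 2.5333*I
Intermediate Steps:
Y(W) = √2*√W (Y(W) = √(2*W) = √2*√W)
I(V, L) = -3*V
M(j, H) = -2 - H
B = 19/15 (B = 57*(1/45) = 19/15 ≈ 1.2667)
M(-23, Y(-2) - I(-4, -2))*B = (-2 - (√2*√(-2) - (-3)*(-4)))*(19/15) = (-2 - (√2*(I*√2) - 1*12))*(19/15) = (-2 - (2*I - 12))*(19/15) = (-2 - (-12 + 2*I))*(19/15) = (-2 + (12 - 2*I))*(19/15) = (10 - 2*I)*(19/15) = 38/3 - 38*I/15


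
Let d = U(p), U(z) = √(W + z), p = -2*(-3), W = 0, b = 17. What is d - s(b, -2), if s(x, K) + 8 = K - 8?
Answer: 18 + √6 ≈ 20.449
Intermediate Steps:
s(x, K) = -16 + K (s(x, K) = -8 + (K - 8) = -8 + (-8 + K) = -16 + K)
p = 6
U(z) = √z (U(z) = √(0 + z) = √z)
d = √6 ≈ 2.4495
d - s(b, -2) = √6 - (-16 - 2) = √6 - 1*(-18) = √6 + 18 = 18 + √6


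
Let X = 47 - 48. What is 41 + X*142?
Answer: -101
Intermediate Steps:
X = -1
41 + X*142 = 41 - 1*142 = 41 - 142 = -101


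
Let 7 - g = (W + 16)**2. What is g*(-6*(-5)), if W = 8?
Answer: -17070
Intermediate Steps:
g = -569 (g = 7 - (8 + 16)**2 = 7 - 1*24**2 = 7 - 1*576 = 7 - 576 = -569)
g*(-6*(-5)) = -(-3414)*(-5) = -569*30 = -17070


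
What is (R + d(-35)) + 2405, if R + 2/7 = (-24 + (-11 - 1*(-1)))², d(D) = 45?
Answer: 25240/7 ≈ 3605.7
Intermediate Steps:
R = 8090/7 (R = -2/7 + (-24 + (-11 - 1*(-1)))² = -2/7 + (-24 + (-11 + 1))² = -2/7 + (-24 - 10)² = -2/7 + (-34)² = -2/7 + 1156 = 8090/7 ≈ 1155.7)
(R + d(-35)) + 2405 = (8090/7 + 45) + 2405 = 8405/7 + 2405 = 25240/7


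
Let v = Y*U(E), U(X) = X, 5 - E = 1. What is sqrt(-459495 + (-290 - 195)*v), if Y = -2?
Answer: I*sqrt(455615) ≈ 674.99*I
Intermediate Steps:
E = 4 (E = 5 - 1*1 = 5 - 1 = 4)
v = -8 (v = -2*4 = -8)
sqrt(-459495 + (-290 - 195)*v) = sqrt(-459495 + (-290 - 195)*(-8)) = sqrt(-459495 - 485*(-8)) = sqrt(-459495 + 3880) = sqrt(-455615) = I*sqrt(455615)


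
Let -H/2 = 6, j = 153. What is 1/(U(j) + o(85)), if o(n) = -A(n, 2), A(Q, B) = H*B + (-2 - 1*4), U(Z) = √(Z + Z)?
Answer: 5/99 - √34/198 ≈ 0.021056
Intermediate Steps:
U(Z) = √2*√Z (U(Z) = √(2*Z) = √2*√Z)
H = -12 (H = -2*6 = -12)
A(Q, B) = -6 - 12*B (A(Q, B) = -12*B + (-2 - 1*4) = -12*B + (-2 - 4) = -12*B - 6 = -6 - 12*B)
o(n) = 30 (o(n) = -(-6 - 12*2) = -(-6 - 24) = -1*(-30) = 30)
1/(U(j) + o(85)) = 1/(√2*√153 + 30) = 1/(√2*(3*√17) + 30) = 1/(3*√34 + 30) = 1/(30 + 3*√34)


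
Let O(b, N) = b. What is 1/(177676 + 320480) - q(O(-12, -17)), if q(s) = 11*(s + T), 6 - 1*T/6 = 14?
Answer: 328782961/498156 ≈ 660.00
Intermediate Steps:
T = -48 (T = 36 - 6*14 = 36 - 84 = -48)
q(s) = -528 + 11*s (q(s) = 11*(s - 48) = 11*(-48 + s) = -528 + 11*s)
1/(177676 + 320480) - q(O(-12, -17)) = 1/(177676 + 320480) - (-528 + 11*(-12)) = 1/498156 - (-528 - 132) = 1/498156 - 1*(-660) = 1/498156 + 660 = 328782961/498156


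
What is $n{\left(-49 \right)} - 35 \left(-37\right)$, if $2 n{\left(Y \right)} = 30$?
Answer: $1310$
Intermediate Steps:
$n{\left(Y \right)} = 15$ ($n{\left(Y \right)} = \frac{1}{2} \cdot 30 = 15$)
$n{\left(-49 \right)} - 35 \left(-37\right) = 15 - 35 \left(-37\right) = 15 - -1295 = 15 + 1295 = 1310$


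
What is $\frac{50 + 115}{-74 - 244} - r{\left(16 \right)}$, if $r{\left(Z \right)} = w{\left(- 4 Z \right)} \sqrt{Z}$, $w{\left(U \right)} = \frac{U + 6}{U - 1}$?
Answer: $- \frac{28167}{6890} \approx -4.0881$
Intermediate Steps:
$w{\left(U \right)} = \frac{6 + U}{-1 + U}$
$r{\left(Z \right)} = \frac{\sqrt{Z} \left(6 - 4 Z\right)}{-1 - 4 Z}$ ($r{\left(Z \right)} = \frac{6 - 4 Z}{-1 - 4 Z} \sqrt{Z} = \frac{\sqrt{Z} \left(6 - 4 Z\right)}{-1 - 4 Z}$)
$\frac{50 + 115}{-74 - 244} - r{\left(16 \right)} = \frac{50 + 115}{-74 - 244} - \frac{\sqrt{16} \left(-6 + 4 \cdot 16\right)}{1 + 4 \cdot 16} = \frac{165}{-318} - \frac{4 \left(-6 + 64\right)}{1 + 64} = 165 \left(- \frac{1}{318}\right) - 4 \cdot \frac{1}{65} \cdot 58 = - \frac{55}{106} - 4 \cdot \frac{1}{65} \cdot 58 = - \frac{55}{106} - \frac{232}{65} = - \frac{28167}{6890}$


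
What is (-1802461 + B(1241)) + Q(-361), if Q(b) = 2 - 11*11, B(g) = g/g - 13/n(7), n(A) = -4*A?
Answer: -50472199/28 ≈ -1.8026e+6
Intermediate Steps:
B(g) = 41/28 (B(g) = g/g - 13/((-4*7)) = 1 - 13/(-28) = 1 - 13*(-1/28) = 1 + 13/28 = 41/28)
Q(b) = -119 (Q(b) = 2 - 121 = -119)
(-1802461 + B(1241)) + Q(-361) = (-1802461 + 41/28) - 119 = -50468867/28 - 119 = -50472199/28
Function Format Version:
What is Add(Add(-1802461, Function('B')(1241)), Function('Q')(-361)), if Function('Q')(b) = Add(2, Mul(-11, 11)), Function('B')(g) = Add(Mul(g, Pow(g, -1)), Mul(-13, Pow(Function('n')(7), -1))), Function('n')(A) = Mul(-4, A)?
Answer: Rational(-50472199, 28) ≈ -1.8026e+6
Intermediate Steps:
Function('B')(g) = Rational(41, 28) (Function('B')(g) = Add(Mul(g, Pow(g, -1)), Mul(-13, Pow(Mul(-4, 7), -1))) = Add(1, Mul(-13, Pow(-28, -1))) = Add(1, Mul(-13, Rational(-1, 28))) = Add(1, Rational(13, 28)) = Rational(41, 28))
Function('Q')(b) = -119 (Function('Q')(b) = Add(2, -121) = -119)
Add(Add(-1802461, Function('B')(1241)), Function('Q')(-361)) = Add(Add(-1802461, Rational(41, 28)), -119) = Add(Rational(-50468867, 28), -119) = Rational(-50472199, 28)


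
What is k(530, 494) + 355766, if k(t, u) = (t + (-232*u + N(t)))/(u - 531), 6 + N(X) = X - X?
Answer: 13277426/37 ≈ 3.5885e+5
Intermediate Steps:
N(X) = -6 (N(X) = -6 + (X - X) = -6 + 0 = -6)
k(t, u) = (-6 + t - 232*u)/(-531 + u) (k(t, u) = (t + (-232*u - 6))/(u - 531) = (t + (-6 - 232*u))/(-531 + u) = (-6 + t - 232*u)/(-531 + u))
k(530, 494) + 355766 = (-6 + 530 - 232*494)/(-531 + 494) + 355766 = (-6 + 530 - 114608)/(-37) + 355766 = -1/37*(-114084) + 355766 = 114084/37 + 355766 = 13277426/37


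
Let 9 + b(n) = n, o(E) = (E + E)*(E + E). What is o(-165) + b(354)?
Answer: 109245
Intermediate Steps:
o(E) = 4*E**2 (o(E) = (2*E)*(2*E) = 4*E**2)
b(n) = -9 + n
o(-165) + b(354) = 4*(-165)**2 + (-9 + 354) = 4*27225 + 345 = 108900 + 345 = 109245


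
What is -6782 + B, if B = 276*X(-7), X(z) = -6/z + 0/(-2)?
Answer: -45818/7 ≈ -6545.4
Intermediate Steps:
X(z) = -6/z (X(z) = -6/z + 0*(-1/2) = -6/z + 0 = -6/z)
B = 1656/7 (B = 276*(-6/(-7)) = 276*(-6*(-1/7)) = 276*(6/7) = 1656/7 ≈ 236.57)
-6782 + B = -6782 + 1656/7 = -45818/7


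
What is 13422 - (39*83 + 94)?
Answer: 10091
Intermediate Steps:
13422 - (39*83 + 94) = 13422 - (3237 + 94) = 13422 - 1*3331 = 13422 - 3331 = 10091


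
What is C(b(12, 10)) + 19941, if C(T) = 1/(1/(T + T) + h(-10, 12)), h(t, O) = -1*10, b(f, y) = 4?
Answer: 1575331/79 ≈ 19941.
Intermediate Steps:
h(t, O) = -10
C(T) = 1/(-10 + 1/(2*T)) (C(T) = 1/(1/(T + T) - 10) = 1/(1/(2*T) - 10) = 1/(-10 + 1/(2*T)))
C(b(12, 10)) + 19941 = 2*4/(1 - 20*4) + 19941 = 2*4/(1 - 80) + 19941 = 2*4/(-79) + 19941 = 2*4*(-1/79) + 19941 = -8/79 + 19941 = 1575331/79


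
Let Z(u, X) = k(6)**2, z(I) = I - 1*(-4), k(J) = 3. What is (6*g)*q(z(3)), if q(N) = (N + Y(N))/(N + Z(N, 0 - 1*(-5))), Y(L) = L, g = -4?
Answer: -21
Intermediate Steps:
z(I) = 4 + I (z(I) = I + 4 = 4 + I)
Z(u, X) = 9 (Z(u, X) = 3**2 = 9)
q(N) = 2*N/(9 + N) (q(N) = (N + N)/(N + 9) = (2*N)/(9 + N) = 2*N/(9 + N))
(6*g)*q(z(3)) = (6*(-4))*(2*(4 + 3)/(9 + (4 + 3))) = -48*7/(9 + 7) = -48*7/16 = -24*7/8 = -21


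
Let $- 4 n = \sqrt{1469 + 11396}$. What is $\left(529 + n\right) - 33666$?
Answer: $-33137 - \frac{\sqrt{12865}}{4} \approx -33165.0$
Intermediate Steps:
$n = - \frac{\sqrt{12865}}{4}$ ($n = - \frac{\sqrt{1469 + 11396}}{4} = - \frac{\sqrt{12865}}{4} \approx -28.356$)
$\left(529 + n\right) - 33666 = \left(529 - \frac{\sqrt{12865}}{4}\right) - 33666 = -33137 - \frac{\sqrt{12865}}{4}$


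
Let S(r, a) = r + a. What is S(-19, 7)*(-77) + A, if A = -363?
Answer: 561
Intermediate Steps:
S(r, a) = a + r
S(-19, 7)*(-77) + A = (7 - 19)*(-77) - 363 = -12*(-77) - 363 = 924 - 363 = 561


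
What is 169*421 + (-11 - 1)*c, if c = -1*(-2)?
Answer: 71125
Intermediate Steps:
c = 2
169*421 + (-11 - 1)*c = 169*421 + (-11 - 1)*2 = 71149 - 12*2 = 71149 - 24 = 71125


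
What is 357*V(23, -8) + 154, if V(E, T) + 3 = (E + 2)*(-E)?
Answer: -206192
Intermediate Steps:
V(E, T) = -3 - E*(2 + E) (V(E, T) = -3 + (E + 2)*(-E) = -3 + (2 + E)*(-E) = -3 - E*(2 + E))
357*V(23, -8) + 154 = 357*(-3 - 1*23² - 2*23) + 154 = 357*(-3 - 1*529 - 46) + 154 = 357*(-3 - 529 - 46) + 154 = 357*(-578) + 154 = -206346 + 154 = -206192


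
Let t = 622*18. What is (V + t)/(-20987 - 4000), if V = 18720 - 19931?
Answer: -9985/24987 ≈ -0.39961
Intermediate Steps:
V = -1211
t = 11196
(V + t)/(-20987 - 4000) = (-1211 + 11196)/(-20987 - 4000) = 9985/(-24987) = 9985*(-1/24987) = -9985/24987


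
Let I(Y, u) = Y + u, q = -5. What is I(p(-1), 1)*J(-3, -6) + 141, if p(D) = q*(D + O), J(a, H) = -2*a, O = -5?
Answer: 327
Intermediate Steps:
p(D) = 25 - 5*D (p(D) = -5*(D - 5) = -5*(-5 + D) = 25 - 5*D)
I(p(-1), 1)*J(-3, -6) + 141 = ((25 - 5*(-1)) + 1)*(-2*(-3)) + 141 = ((25 + 5) + 1)*6 + 141 = (30 + 1)*6 + 141 = 31*6 + 141 = 186 + 141 = 327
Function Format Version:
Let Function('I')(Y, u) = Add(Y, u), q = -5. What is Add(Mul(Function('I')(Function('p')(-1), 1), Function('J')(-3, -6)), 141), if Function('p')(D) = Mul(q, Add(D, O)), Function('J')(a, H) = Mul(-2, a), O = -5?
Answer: 327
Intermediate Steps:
Function('p')(D) = Add(25, Mul(-5, D)) (Function('p')(D) = Mul(-5, Add(D, -5)) = Mul(-5, Add(-5, D)) = Add(25, Mul(-5, D)))
Add(Mul(Function('I')(Function('p')(-1), 1), Function('J')(-3, -6)), 141) = Add(Mul(Add(Add(25, Mul(-5, -1)), 1), Mul(-2, -3)), 141) = Add(Mul(Add(Add(25, 5), 1), 6), 141) = Add(Mul(Add(30, 1), 6), 141) = Add(Mul(31, 6), 141) = Add(186, 141) = 327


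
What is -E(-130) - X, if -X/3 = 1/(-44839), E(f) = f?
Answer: 5829067/44839 ≈ 130.00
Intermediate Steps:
X = 3/44839 (X = -3/(-44839) = -3*(-1/44839) = 3/44839 ≈ 6.6906e-5)
-E(-130) - X = -1*(-130) - 1*3/44839 = 130 - 3/44839 = 5829067/44839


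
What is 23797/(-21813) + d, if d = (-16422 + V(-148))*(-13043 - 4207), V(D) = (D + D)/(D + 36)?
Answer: 43247268894296/152691 ≈ 2.8323e+8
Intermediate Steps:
V(D) = 2*D/(36 + D) (V(D) = (2*D)/(36 + D) = 2*D/(36 + D))
d = 1982637375/7 (d = (-16422 + 2*(-148)/(36 - 148))*(-13043 - 4207) = (-16422 + 2*(-148)/(-112))*(-17250) = (-16422 + 2*(-148)*(-1/112))*(-17250) = (-16422 + 37/14)*(-17250) = -229871/14*(-17250) = 1982637375/7 ≈ 2.8323e+8)
23797/(-21813) + d = 23797/(-21813) + 1982637375/7 = 23797*(-1/21813) + 1982637375/7 = -23797/21813 + 1982637375/7 = 43247268894296/152691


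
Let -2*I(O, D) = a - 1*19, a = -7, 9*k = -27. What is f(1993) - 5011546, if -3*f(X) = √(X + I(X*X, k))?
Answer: -5011546 - √2006/3 ≈ -5.0116e+6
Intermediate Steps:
k = -3 (k = (⅑)*(-27) = -3)
I(O, D) = 13 (I(O, D) = -(-7 - 1*19)/2 = -(-7 - 19)/2 = -½*(-26) = 13)
f(X) = -√(13 + X)/3 (f(X) = -√(X + 13)/3 = -√(13 + X)/3)
f(1993) - 5011546 = -√(13 + 1993)/3 - 5011546 = -√2006/3 - 5011546 = -5011546 - √2006/3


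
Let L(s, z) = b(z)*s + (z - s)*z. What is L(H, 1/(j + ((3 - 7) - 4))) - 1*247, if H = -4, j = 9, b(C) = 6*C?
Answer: -266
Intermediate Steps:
L(s, z) = z*(z - s) + 6*s*z (L(s, z) = (6*z)*s + (z - s)*z = 6*s*z + z*(z - s) = z*(z - s) + 6*s*z)
L(H, 1/(j + ((3 - 7) - 4))) - 1*247 = (1/(9 + ((3 - 7) - 4)) + 5*(-4))/(9 + ((3 - 7) - 4)) - 1*247 = (1/(9 + (-4 - 4)) - 20)/(9 + (-4 - 4)) - 247 = (1/(9 - 8) - 20)/(9 - 8) - 247 = (1/1 - 20)/1 - 247 = 1*(1 - 20) - 247 = 1*(-19) - 247 = -19 - 247 = -266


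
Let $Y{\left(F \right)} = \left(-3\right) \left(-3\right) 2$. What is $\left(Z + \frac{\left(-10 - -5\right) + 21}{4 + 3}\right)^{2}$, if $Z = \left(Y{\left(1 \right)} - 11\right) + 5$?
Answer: $\frac{10000}{49} \approx 204.08$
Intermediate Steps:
$Y{\left(F \right)} = 18$ ($Y{\left(F \right)} = 9 \cdot 2 = 18$)
$Z = 12$ ($Z = \left(18 - 11\right) + 5 = 7 + 5 = 12$)
$\left(Z + \frac{\left(-10 - -5\right) + 21}{4 + 3}\right)^{2} = \left(12 + \frac{\left(-10 - -5\right) + 21}{4 + 3}\right)^{2} = \left(12 + \frac{\left(-10 + 5\right) + 21}{7}\right)^{2} = \left(12 + \left(-5 + 21\right) \frac{1}{7}\right)^{2} = \left(12 + 16 \cdot \frac{1}{7}\right)^{2} = \left(12 + \frac{16}{7}\right)^{2} = \left(\frac{100}{7}\right)^{2} = \frac{10000}{49}$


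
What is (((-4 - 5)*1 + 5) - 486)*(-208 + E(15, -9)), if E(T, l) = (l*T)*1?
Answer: 168070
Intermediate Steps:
E(T, l) = T*l (E(T, l) = (T*l)*1 = T*l)
(((-4 - 5)*1 + 5) - 486)*(-208 + E(15, -9)) = (((-4 - 5)*1 + 5) - 486)*(-208 + 15*(-9)) = ((-9*1 + 5) - 486)*(-208 - 135) = ((-9 + 5) - 486)*(-343) = (-4 - 486)*(-343) = -490*(-343) = 168070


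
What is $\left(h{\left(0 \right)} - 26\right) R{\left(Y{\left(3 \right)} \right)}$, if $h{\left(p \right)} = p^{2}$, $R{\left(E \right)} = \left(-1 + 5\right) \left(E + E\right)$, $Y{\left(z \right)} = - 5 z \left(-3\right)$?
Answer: $-9360$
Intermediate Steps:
$Y{\left(z \right)} = 15 z$
$R{\left(E \right)} = 8 E$ ($R{\left(E \right)} = 4 \cdot 2 E = 8 E$)
$\left(h{\left(0 \right)} - 26\right) R{\left(Y{\left(3 \right)} \right)} = \left(0^{2} - 26\right) 8 \cdot 15 \cdot 3 = \left(0 - 26\right) 8 \cdot 45 = \left(-26\right) 360 = -9360$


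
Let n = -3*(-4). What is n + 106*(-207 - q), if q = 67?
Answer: -29032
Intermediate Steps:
n = 12
n + 106*(-207 - q) = 12 + 106*(-207 - 1*67) = 12 + 106*(-207 - 67) = 12 + 106*(-274) = 12 - 29044 = -29032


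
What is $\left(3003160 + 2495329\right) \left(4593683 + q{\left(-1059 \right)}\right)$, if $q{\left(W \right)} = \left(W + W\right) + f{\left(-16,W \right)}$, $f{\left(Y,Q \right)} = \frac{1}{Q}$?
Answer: $\frac{26736223148858326}{1059} \approx 2.5247 \cdot 10^{13}$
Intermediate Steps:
$q{\left(W \right)} = \frac{1}{W} + 2 W$ ($q{\left(W \right)} = \left(W + W\right) + \frac{1}{W} = 2 W + \frac{1}{W} = \frac{1}{W} + 2 W$)
$\left(3003160 + 2495329\right) \left(4593683 + q{\left(-1059 \right)}\right) = \left(3003160 + 2495329\right) \left(4593683 + \left(\frac{1}{-1059} + 2 \left(-1059\right)\right)\right) = 5498489 \left(4593683 - \frac{2242963}{1059}\right) = 5498489 \cdot \frac{4862467334}{1059} = \frac{26736223148858326}{1059}$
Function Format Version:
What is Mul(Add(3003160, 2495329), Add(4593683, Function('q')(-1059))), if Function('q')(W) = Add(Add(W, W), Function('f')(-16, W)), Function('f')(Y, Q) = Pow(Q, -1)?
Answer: Rational(26736223148858326, 1059) ≈ 2.5247e+13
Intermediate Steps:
Function('q')(W) = Add(Pow(W, -1), Mul(2, W)) (Function('q')(W) = Add(Add(W, W), Pow(W, -1)) = Add(Mul(2, W), Pow(W, -1)) = Add(Pow(W, -1), Mul(2, W)))
Mul(Add(3003160, 2495329), Add(4593683, Function('q')(-1059))) = Mul(Add(3003160, 2495329), Add(4593683, Add(Pow(-1059, -1), Mul(2, -1059)))) = Mul(5498489, Add(4593683, Add(Rational(-1, 1059), -2118))) = Mul(5498489, Add(4593683, Rational(-2242963, 1059))) = Mul(5498489, Rational(4862467334, 1059)) = Rational(26736223148858326, 1059)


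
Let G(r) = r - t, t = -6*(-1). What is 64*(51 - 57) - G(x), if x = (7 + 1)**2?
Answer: -442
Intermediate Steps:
t = 6
x = 64 (x = 8**2 = 64)
G(r) = -6 + r (G(r) = r - 1*6 = r - 6 = -6 + r)
64*(51 - 57) - G(x) = 64*(51 - 57) - (-6 + 64) = 64*(-6) - 1*58 = -384 - 58 = -442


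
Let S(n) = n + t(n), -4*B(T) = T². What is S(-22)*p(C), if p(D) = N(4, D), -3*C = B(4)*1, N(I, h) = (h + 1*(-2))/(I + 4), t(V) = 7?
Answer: 5/4 ≈ 1.2500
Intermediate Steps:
B(T) = -T²/4
N(I, h) = (-2 + h)/(4 + I) (N(I, h) = (h - 2)/(4 + I) = (-2 + h)/(4 + I))
S(n) = 7 + n (S(n) = n + 7 = 7 + n)
C = 4/3 (C = -(-¼*4²)/3 = -(-¼*16)/3 = -(-4)/3 = -⅓*(-4) = 4/3 ≈ 1.3333)
p(D) = -¼ + D/8 (p(D) = (-2 + D)/(4 + 4) = (-2 + D)/8 = -¼ + D/8)
S(-22)*p(C) = (7 - 22)*(-¼ + (⅛)*(4/3)) = -15*(-¼ + ⅙) = -15*(-1/12) = 5/4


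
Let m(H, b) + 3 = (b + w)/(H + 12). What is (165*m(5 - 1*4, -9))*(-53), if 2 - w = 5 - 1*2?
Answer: 428505/13 ≈ 32962.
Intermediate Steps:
w = -1 (w = 2 - (5 - 1*2) = 2 - (5 - 2) = 2 - 1*3 = 2 - 3 = -1)
m(H, b) = -3 + (-1 + b)/(12 + H) (m(H, b) = -3 + (b - 1)/(H + 12) = -3 + (-1 + b)/(12 + H))
(165*m(5 - 1*4, -9))*(-53) = (165*((-37 - 9 - 3*(5 - 1*4))/(12 + (5 - 1*4))))*(-53) = (165*((-37 - 9 - 3*(5 - 4))/(12 + (5 - 4))))*(-53) = (165*((-37 - 9 - 3*1)/(12 + 1)))*(-53) = (165*((-37 - 9 - 3)/13))*(-53) = (165*((1/13)*(-49)))*(-53) = (165*(-49/13))*(-53) = -8085/13*(-53) = 428505/13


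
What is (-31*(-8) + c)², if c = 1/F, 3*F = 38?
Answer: 88868329/1444 ≈ 61543.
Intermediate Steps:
F = 38/3 (F = (⅓)*38 = 38/3 ≈ 12.667)
c = 3/38 (c = 1/(38/3) = 3/38 ≈ 0.078947)
(-31*(-8) + c)² = (-31*(-8) + 3/38)² = (248 + 3/38)² = (9427/38)² = 88868329/1444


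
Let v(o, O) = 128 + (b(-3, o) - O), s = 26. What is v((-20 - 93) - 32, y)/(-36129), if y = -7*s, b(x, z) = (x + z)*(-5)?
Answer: -350/12043 ≈ -0.029063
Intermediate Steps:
b(x, z) = -5*x - 5*z
y = -182 (y = -7*26 = -182)
v(o, O) = 143 - O - 5*o (v(o, O) = 128 + ((-5*(-3) - 5*o) - O) = 128 + ((15 - 5*o) - O) = 128 + (15 - O - 5*o) = 143 - O - 5*o)
v((-20 - 93) - 32, y)/(-36129) = (143 - 1*(-182) - 5*((-20 - 93) - 32))/(-36129) = (143 + 182 - 5*(-113 - 32))*(-1/36129) = (143 + 182 - 5*(-145))*(-1/36129) = (143 + 182 + 725)*(-1/36129) = 1050*(-1/36129) = -350/12043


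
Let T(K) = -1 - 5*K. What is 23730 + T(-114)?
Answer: 24299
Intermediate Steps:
23730 + T(-114) = 23730 + (-1 - 5*(-114)) = 23730 + (-1 + 570) = 23730 + 569 = 24299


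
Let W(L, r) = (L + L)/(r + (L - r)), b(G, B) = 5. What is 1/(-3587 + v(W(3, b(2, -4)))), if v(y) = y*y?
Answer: -1/3583 ≈ -0.00027910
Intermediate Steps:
W(L, r) = 2 (W(L, r) = (2*L)/L = 2)
v(y) = y**2
1/(-3587 + v(W(3, b(2, -4)))) = 1/(-3587 + 2**2) = 1/(-3587 + 4) = 1/(-3583) = -1/3583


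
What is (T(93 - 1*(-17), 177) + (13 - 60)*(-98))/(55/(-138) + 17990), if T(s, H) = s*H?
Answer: 3322488/2482565 ≈ 1.3383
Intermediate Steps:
T(s, H) = H*s
(T(93 - 1*(-17), 177) + (13 - 60)*(-98))/(55/(-138) + 17990) = (177*(93 - 1*(-17)) + (13 - 60)*(-98))/(55/(-138) + 17990) = (177*(93 + 17) - 47*(-98))/(55*(-1/138) + 17990) = (177*110 + 4606)/(-55/138 + 17990) = (19470 + 4606)/(2482565/138) = 24076*(138/2482565) = 3322488/2482565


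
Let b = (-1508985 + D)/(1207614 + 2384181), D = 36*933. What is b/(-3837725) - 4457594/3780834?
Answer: -10240817180725543442/8686038544500076125 ≈ -1.1790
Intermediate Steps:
D = 33588
b = -491799/1197265 (b = (-1508985 + 33588)/(1207614 + 2384181) = -1475397/3591795 = -1475397*1/3591795 = -491799/1197265 ≈ -0.41077)
b/(-3837725) - 4457594/3780834 = -491799/1197265/(-3837725) - 4457594/3780834 = -491799/1197265*(-1/3837725) - 4457594*1/3780834 = 491799/4594773822125 - 2228797/1890417 = -10240817180725543442/8686038544500076125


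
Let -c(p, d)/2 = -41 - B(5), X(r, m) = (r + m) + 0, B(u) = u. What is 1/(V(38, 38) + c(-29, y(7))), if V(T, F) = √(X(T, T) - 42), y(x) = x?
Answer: 46/4215 - √34/8430 ≈ 0.010222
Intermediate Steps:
X(r, m) = m + r (X(r, m) = (m + r) + 0 = m + r)
c(p, d) = 92 (c(p, d) = -2*(-41 - 1*5) = -2*(-41 - 5) = -2*(-46) = 92)
V(T, F) = √(-42 + 2*T) (V(T, F) = √((T + T) - 42) = √(2*T - 42) = √(-42 + 2*T))
1/(V(38, 38) + c(-29, y(7))) = 1/(√(-42 + 2*38) + 92) = 1/(√(-42 + 76) + 92) = 1/(√34 + 92) = 1/(92 + √34)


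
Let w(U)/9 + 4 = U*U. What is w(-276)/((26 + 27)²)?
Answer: 685548/2809 ≈ 244.05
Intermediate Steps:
w(U) = -36 + 9*U² (w(U) = -36 + 9*(U*U) = -36 + 9*U²)
w(-276)/((26 + 27)²) = (-36 + 9*(-276)²)/((26 + 27)²) = (-36 + 9*76176)/(53²) = (-36 + 685584)/2809 = 685548*(1/2809) = 685548/2809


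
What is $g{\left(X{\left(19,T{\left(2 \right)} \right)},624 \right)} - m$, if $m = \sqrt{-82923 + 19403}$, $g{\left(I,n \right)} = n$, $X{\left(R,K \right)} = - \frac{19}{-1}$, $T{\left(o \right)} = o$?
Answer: $624 - 4 i \sqrt{3970} \approx 624.0 - 252.03 i$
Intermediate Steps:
$X{\left(R,K \right)} = 19$ ($X{\left(R,K \right)} = \left(-19\right) \left(-1\right) = 19$)
$m = 4 i \sqrt{3970}$ ($m = \sqrt{-63520} = 4 i \sqrt{3970} \approx 252.03 i$)
$g{\left(X{\left(19,T{\left(2 \right)} \right)},624 \right)} - m = 624 - 4 i \sqrt{3970}$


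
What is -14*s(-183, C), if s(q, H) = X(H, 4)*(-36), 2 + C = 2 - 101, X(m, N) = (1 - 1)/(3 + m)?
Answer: 0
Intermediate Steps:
X(m, N) = 0 (X(m, N) = 0/(3 + m) = 0)
C = -101 (C = -2 + (2 - 101) = -2 - 99 = -101)
s(q, H) = 0 (s(q, H) = 0*(-36) = 0)
-14*s(-183, C) = -14*0 = 0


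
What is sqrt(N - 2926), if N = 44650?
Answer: 6*sqrt(1159) ≈ 204.26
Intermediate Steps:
sqrt(N - 2926) = sqrt(44650 - 2926) = sqrt(41724) = 6*sqrt(1159)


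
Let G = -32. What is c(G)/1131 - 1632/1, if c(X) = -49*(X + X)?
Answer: -1842656/1131 ≈ -1629.2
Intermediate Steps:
c(X) = -98*X
c(G)/1131 - 1632/1 = -98*(-32)/1131 - 1632/1 = 3136*(1/1131) - 1632*1 = 3136/1131 - 1632 = -1842656/1131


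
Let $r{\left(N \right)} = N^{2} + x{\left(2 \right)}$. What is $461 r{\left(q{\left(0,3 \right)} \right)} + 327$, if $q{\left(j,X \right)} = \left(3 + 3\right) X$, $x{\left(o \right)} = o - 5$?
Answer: $148308$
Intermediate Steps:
$x{\left(o \right)} = -5 + o$
$q{\left(j,X \right)} = 6 X$
$r{\left(N \right)} = -3 + N^{2}$ ($r{\left(N \right)} = N^{2} + \left(-5 + 2\right) = N^{2} - 3 = -3 + N^{2}$)
$461 r{\left(q{\left(0,3 \right)} \right)} + 327 = 461 \left(-3 + \left(6 \cdot 3\right)^{2}\right) + 327 = 461 \left(-3 + 18^{2}\right) + 327 = 461 \left(-3 + 324\right) + 327 = 461 \cdot 321 + 327 = 147981 + 327 = 148308$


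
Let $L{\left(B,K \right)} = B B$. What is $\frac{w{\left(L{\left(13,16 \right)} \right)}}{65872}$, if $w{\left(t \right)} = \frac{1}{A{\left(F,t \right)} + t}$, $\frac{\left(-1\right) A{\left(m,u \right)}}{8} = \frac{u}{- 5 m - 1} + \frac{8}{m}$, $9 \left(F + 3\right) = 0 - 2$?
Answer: $\frac{493}{3227728000} \approx 1.5274 \cdot 10^{-7}$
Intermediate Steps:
$F = - \frac{29}{9}$ ($F = -3 + \frac{0 - 2}{9} = -3 + \frac{1}{9} \left(-2\right) = -3 - \frac{2}{9} = - \frac{29}{9} \approx -3.2222$)
$L{\left(B,K \right)} = B^{2}$
$A{\left(m,u \right)} = - \frac{64}{m} - \frac{8 u}{-1 - 5 m}$ ($A{\left(m,u \right)} = - 8 \left(\frac{u}{- 5 m - 1} + \frac{8}{m}\right) = - 8 \left(\frac{u}{-1 - 5 m} + \frac{8}{m}\right) = - 8 \left(\frac{8}{m} + \frac{u}{-1 - 5 m}\right) = - \frac{64}{m} - \frac{8 u}{-1 - 5 m}$)
$w{\left(t \right)} = \frac{1}{\frac{576}{29} + \frac{8 t}{17}}$ ($w{\left(t \right)} = \frac{1}{\frac{8 \left(-8 - - \frac{1160}{9} - \frac{29 t}{9}\right)}{\left(- \frac{29}{9}\right) \left(1 + 5 \left(- \frac{29}{9}\right)\right)} + t} = \frac{1}{8 \left(- \frac{9}{29}\right) \frac{1}{1 - \frac{145}{9}} \left(-8 + \frac{1160}{9} - \frac{29 t}{9}\right) + t} = \frac{1}{8 \left(- \frac{9}{29}\right) \frac{1}{- \frac{136}{9}} \left(\frac{1088}{9} - \frac{29 t}{9}\right) + t} = \frac{1}{8 \left(- \frac{9}{29}\right) \left(- \frac{9}{136}\right) \left(\frac{1088}{9} - \frac{29 t}{9}\right) + t} = \frac{1}{\left(\frac{576}{29} - \frac{9 t}{17}\right) + t} = \frac{1}{\frac{576}{29} + \frac{8 t}{17}}$)
$\frac{w{\left(L{\left(13,16 \right)} \right)}}{65872} = \frac{\frac{493}{8} \frac{1}{1224 + 29 \cdot 13^{2}}}{65872} = \frac{493}{8 \left(1224 + 29 \cdot 169\right)} \frac{1}{65872} = \frac{493}{8 \left(1224 + 4901\right)} \frac{1}{65872} = \frac{493}{8 \cdot 6125} \cdot \frac{1}{65872} = \frac{493}{8} \cdot \frac{1}{6125} \cdot \frac{1}{65872} = \frac{493}{49000} \cdot \frac{1}{65872} = \frac{493}{3227728000}$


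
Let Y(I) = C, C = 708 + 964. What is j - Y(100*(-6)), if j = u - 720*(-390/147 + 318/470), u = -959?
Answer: -2781897/2303 ≈ -1207.9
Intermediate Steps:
C = 1672
Y(I) = 1672
j = 1068719/2303 (j = -959 - 720*(-390/147 + 318/470) = -959 - 720*(-390*1/147 + 318*(1/470)) = -959 - 720*(-130/49 + 159/235) = -959 - 720*(-22759/11515) = -959 + 3277296/2303 = 1068719/2303 ≈ 464.06)
j - Y(100*(-6)) = 1068719/2303 - 1*1672 = 1068719/2303 - 1672 = -2781897/2303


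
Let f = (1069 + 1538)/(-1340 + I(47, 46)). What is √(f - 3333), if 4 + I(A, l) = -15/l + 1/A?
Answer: 3*I*√18895721935/7141 ≈ 57.749*I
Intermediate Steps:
I(A, l) = -4 + 1/A - 15/l (I(A, l) = -4 + (-15/l + 1/A) = -4 + (1/A - 15/l) = -4 + 1/A - 15/l)
f = -512394/264217 (f = (1069 + 1538)/(-1340 + (-4 + 1/47 - 15/46)) = 2607/(-1340 + (-4 + 1/47 - 15*1/46)) = 2607/(-1340 + (-4 + 1/47 - 15/46)) = 2607/(-1340 - 9307/2162) = 2607/(-2906387/2162) = 2607*(-2162/2906387) = -512394/264217 ≈ -1.9393)
√(f - 3333) = √(-512394/264217 - 3333) = √(-881147655/264217) = 3*I*√18895721935/7141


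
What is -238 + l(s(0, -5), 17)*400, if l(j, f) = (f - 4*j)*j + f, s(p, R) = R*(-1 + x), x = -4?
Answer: -823438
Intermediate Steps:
s(p, R) = -5*R (s(p, R) = R*(-1 - 4) = R*(-5) = -5*R)
l(j, f) = f + j*(f - 4*j) (l(j, f) = j*(f - 4*j) + f = f + j*(f - 4*j))
-238 + l(s(0, -5), 17)*400 = -238 + (17 - 4*(-5*(-5))² + 17*(-5*(-5)))*400 = -238 + (17 - 4*25² + 17*25)*400 = -238 + (17 - 4*625 + 425)*400 = -238 + (17 - 2500 + 425)*400 = -238 - 2058*400 = -238 - 823200 = -823438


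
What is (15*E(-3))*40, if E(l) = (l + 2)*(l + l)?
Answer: 3600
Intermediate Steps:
E(l) = 2*l*(2 + l) (E(l) = (2 + l)*(2*l) = 2*l*(2 + l))
(15*E(-3))*40 = (15*(2*(-3)*(2 - 3)))*40 = (15*(2*(-3)*(-1)))*40 = (15*6)*40 = 90*40 = 3600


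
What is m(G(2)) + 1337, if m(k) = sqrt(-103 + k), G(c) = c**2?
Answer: 1337 + 3*I*sqrt(11) ≈ 1337.0 + 9.9499*I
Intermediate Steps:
m(G(2)) + 1337 = sqrt(-103 + 2**2) + 1337 = sqrt(-103 + 4) + 1337 = sqrt(-99) + 1337 = 3*I*sqrt(11) + 1337 = 1337 + 3*I*sqrt(11)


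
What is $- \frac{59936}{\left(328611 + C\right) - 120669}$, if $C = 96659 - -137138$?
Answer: $- \frac{59936}{441739} \approx -0.13568$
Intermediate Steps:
$C = 233797$ ($C = 96659 + 137138 = 233797$)
$- \frac{59936}{\left(328611 + C\right) - 120669} = - \frac{59936}{\left(328611 + 233797\right) - 120669} = - \frac{59936}{562408 - 120669} = - \frac{59936}{441739}$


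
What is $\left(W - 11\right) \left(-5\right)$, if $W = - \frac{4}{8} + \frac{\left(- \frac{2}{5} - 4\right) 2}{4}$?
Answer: $\frac{137}{2} \approx 68.5$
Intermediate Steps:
$W = - \frac{27}{10}$ ($W = \left(-4\right) \frac{1}{8} + \left(\left(-2\right) \frac{1}{5} - 4\right) 2 \cdot \frac{1}{4} = - \frac{1}{2} + \left(- \frac{2}{5} - 4\right) 2 \cdot \frac{1}{4} = - \frac{1}{2} + \left(- \frac{22}{5}\right) 2 \cdot \frac{1}{4} = - \frac{1}{2} - \frac{11}{5} = - \frac{27}{10} \approx -2.7$)
$\left(W - 11\right) \left(-5\right) = \left(- \frac{27}{10} - 11\right) \left(-5\right) = \left(- \frac{137}{10}\right) \left(-5\right) = \frac{137}{2}$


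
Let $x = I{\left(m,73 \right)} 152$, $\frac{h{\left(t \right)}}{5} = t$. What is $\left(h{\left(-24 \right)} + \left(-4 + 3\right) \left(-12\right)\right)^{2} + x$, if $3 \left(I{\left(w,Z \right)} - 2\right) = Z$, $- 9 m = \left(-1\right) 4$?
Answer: $\frac{47000}{3} \approx 15667.0$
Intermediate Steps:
$m = \frac{4}{9}$ ($m = - \frac{\left(-1\right) 4}{9} = \left(- \frac{1}{9}\right) \left(-4\right) = \frac{4}{9} \approx 0.44444$)
$h{\left(t \right)} = 5 t$
$I{\left(w,Z \right)} = 2 + \frac{Z}{3}$
$x = \frac{12008}{3}$ ($x = \left(2 + \frac{1}{3} \cdot 73\right) 152 = \left(2 + \frac{73}{3}\right) 152 = \frac{79}{3} \cdot 152 = \frac{12008}{3} \approx 4002.7$)
$\left(h{\left(-24 \right)} + \left(-4 + 3\right) \left(-12\right)\right)^{2} + x = \left(5 \left(-24\right) + \left(-4 + 3\right) \left(-12\right)\right)^{2} + \frac{12008}{3} = \left(-120 - -12\right)^{2} + \frac{12008}{3} = \left(-120 + 12\right)^{2} + \frac{12008}{3} = \left(-108\right)^{2} + \frac{12008}{3} = 11664 + \frac{12008}{3} = \frac{47000}{3}$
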